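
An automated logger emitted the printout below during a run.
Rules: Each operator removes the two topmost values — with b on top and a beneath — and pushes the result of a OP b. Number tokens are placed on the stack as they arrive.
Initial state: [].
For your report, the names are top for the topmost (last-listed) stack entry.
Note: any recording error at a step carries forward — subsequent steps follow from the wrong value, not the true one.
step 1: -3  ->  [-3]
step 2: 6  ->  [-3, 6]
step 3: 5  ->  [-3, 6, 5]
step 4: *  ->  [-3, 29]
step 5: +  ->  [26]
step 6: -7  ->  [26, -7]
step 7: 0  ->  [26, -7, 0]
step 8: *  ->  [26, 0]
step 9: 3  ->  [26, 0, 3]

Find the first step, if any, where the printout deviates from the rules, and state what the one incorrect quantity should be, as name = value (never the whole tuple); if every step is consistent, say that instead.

Recomputing the run from the initial state:
step 1: [-3]
step 2: [-3, 6]
step 3: [-3, 6, 5]
step 4: [-3, 30]
step 5: [27]
step 6: [27, -7]
step 7: [27, -7, 0]
step 8: [27, 0]
step 9: [27, 0, 3]
The first disagreement with the printout is at step 4, where the value should be top = 30.

step 4, top = 30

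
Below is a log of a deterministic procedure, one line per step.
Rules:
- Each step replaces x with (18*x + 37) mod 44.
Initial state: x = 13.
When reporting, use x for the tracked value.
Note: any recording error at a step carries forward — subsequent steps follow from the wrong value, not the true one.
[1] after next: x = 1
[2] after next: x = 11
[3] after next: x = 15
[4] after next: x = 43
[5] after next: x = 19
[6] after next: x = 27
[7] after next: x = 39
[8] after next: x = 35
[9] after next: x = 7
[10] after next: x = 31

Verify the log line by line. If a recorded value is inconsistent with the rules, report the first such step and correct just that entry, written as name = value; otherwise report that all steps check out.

Recomputing the run from the initial state:
step 1: x = 7
step 2: x = 31
step 3: x = 23
step 4: x = 11
step 5: x = 15
step 6: x = 43
step 7: x = 19
step 8: x = 27
step 9: x = 39
step 10: x = 35
The first disagreement with the log is at step 1, where the value should be x = 7.

step 1, x = 7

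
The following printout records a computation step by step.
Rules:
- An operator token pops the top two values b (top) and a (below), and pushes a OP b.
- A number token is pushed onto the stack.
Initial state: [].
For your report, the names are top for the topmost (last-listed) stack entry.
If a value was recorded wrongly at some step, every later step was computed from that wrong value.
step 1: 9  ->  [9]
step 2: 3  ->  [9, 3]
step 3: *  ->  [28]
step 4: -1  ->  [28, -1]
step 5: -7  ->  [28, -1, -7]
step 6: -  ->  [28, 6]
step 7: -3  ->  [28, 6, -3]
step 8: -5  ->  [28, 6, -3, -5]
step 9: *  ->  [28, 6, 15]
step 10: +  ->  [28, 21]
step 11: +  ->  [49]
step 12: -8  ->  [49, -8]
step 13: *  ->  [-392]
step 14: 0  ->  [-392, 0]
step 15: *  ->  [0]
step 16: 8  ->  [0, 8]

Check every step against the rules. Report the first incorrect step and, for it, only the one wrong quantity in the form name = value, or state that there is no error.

step 3, top = 27

1. push 9: top = 9 (in agreement)
2. push 3: top = 3 (checks out)
3. 9 * 3 = 27 (the entry is off here)
That makes step 3 the first incorrect line — top = 27 is what it should show.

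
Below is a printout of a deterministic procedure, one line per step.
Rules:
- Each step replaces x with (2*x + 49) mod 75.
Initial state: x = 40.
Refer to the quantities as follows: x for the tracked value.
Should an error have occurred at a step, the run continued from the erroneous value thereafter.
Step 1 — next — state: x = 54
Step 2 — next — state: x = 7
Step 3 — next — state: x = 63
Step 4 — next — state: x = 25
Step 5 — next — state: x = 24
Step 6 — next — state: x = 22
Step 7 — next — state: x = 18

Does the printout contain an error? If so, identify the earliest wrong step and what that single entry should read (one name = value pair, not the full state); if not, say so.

no error

step 1: x = (2*40 + 49) mod 75 = 54 -> no discrepancy
step 2: x = (2*54 + 49) mod 75 = 7 -> no discrepancy
step 3: x = (2*7 + 49) mod 75 = 63 -> agrees with the printout
step 4: x = (2*63 + 49) mod 75 = 25 -> verified
step 5: x = (2*25 + 49) mod 75 = 24 -> confirmed correct
step 6: x = (2*24 + 49) mod 75 = 22 -> matches
step 7: x = (2*22 + 49) mod 75 = 18 -> matches
Every step is consistent.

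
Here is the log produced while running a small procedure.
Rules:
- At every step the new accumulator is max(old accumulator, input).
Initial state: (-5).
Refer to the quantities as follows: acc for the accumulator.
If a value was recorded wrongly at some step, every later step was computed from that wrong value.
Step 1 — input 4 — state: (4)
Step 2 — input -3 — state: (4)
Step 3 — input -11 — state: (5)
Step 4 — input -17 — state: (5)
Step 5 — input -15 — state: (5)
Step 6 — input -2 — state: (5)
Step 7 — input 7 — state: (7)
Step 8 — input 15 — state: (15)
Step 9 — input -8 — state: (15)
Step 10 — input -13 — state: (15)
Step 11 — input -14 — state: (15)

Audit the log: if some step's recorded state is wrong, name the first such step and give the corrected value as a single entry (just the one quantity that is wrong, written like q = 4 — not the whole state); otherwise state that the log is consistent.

step 3, acc = 4

1. acc = max(-5, 4) = 4 (matches)
2. acc = max(4, -3) = 4 (consistent with the log)
3. acc = max(4, -11) = 4 (this is not what the log shows)
First deviation found at step 3; the corrected entry is acc = 4.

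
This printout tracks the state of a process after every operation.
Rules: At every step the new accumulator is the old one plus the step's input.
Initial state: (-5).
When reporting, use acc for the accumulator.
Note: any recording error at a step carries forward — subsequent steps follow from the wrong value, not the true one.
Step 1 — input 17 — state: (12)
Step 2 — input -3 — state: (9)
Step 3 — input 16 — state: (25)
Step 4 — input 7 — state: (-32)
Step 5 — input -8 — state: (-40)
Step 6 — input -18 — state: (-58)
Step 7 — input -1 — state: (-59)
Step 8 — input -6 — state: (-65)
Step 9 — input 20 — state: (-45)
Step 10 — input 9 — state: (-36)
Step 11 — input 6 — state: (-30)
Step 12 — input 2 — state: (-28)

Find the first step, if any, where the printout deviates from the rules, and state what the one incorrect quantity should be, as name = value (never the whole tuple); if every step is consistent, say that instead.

1. acc = -5 + 17 = 12 (confirmed correct)
2. acc = 12 + -3 = 9 (in agreement)
3. acc = 9 + 16 = 25 (exactly as logged)
4. acc = 25 + 7 = 32 (a discrepancy with the printout)
So the first discrepancy is step 4, where the right value is acc = 32.

step 4, acc = 32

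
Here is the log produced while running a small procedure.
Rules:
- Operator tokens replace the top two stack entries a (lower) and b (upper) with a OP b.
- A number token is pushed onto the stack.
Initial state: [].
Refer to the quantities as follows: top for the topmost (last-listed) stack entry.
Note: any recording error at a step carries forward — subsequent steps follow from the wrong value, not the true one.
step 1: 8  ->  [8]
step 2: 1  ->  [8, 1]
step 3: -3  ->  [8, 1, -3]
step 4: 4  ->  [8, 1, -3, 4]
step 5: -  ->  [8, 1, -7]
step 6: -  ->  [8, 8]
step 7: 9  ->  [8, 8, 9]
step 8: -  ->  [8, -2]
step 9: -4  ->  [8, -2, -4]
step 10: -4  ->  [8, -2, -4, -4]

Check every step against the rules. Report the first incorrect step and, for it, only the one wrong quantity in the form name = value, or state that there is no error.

Recomputing the run from the initial state:
step 1: [8]
step 2: [8, 1]
step 3: [8, 1, -3]
step 4: [8, 1, -3, 4]
step 5: [8, 1, -7]
step 6: [8, 8]
step 7: [8, 8, 9]
step 8: [8, -1]
step 9: [8, -1, -4]
step 10: [8, -1, -4, -4]
The first disagreement with the log is at step 8, where the value should be top = -1.

step 8, top = -1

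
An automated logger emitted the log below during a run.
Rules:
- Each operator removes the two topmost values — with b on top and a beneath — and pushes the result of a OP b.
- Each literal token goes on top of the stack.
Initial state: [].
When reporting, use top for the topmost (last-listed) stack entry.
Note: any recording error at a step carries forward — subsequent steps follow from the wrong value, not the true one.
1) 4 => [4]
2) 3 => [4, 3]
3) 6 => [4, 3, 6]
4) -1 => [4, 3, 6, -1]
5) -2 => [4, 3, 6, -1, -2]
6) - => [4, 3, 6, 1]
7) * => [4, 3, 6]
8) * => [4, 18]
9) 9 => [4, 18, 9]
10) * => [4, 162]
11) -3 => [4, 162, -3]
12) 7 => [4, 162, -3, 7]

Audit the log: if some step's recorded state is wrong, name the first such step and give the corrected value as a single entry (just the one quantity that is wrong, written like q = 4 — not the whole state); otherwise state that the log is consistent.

Step 1: push 4: top = 4 — verified.
Step 2: push 3: top = 3 — in agreement.
Step 3: push 6: top = 6 — checks out.
Step 4: push -1: top = -1 — verified.
Step 5: push -2: top = -2 — checks out.
Step 6: -1 - -2 = 1 — checks out.
Step 7: 6 * 1 = 6 — verified.
Step 8: 3 * 6 = 18 — no discrepancy.
Step 9: push 9: top = 9 — confirmed correct.
Step 10: 18 * 9 = 162 — same as recorded.
Step 11: push -3: top = -3 — checks out.
Step 12: push 7: top = 7 — matches.
Nothing is out of place; the run is error-free.

no error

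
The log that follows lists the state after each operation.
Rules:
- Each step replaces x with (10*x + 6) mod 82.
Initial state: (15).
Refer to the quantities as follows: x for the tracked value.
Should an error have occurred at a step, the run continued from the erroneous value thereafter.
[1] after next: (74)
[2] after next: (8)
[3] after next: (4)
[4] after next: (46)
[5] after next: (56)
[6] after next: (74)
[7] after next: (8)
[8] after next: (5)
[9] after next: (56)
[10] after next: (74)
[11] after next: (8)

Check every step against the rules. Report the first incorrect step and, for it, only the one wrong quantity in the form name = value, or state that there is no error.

step 8, x = 4

step 1: x = (10*15 + 6) mod 82 = 74 -> agrees with the log
step 2: x = (10*74 + 6) mod 82 = 8 -> matches
step 3: x = (10*8 + 6) mod 82 = 4 -> exactly as logged
step 4: x = (10*4 + 6) mod 82 = 46 -> no discrepancy
step 5: x = (10*46 + 6) mod 82 = 56 -> in agreement
step 6: x = (10*56 + 6) mod 82 = 74 -> verified
step 7: x = (10*74 + 6) mod 82 = 8 -> verified
step 8: x = (10*8 + 6) mod 82 = 4 -> the entry is off here
Step 8 is the first one off; corrected, x = 4.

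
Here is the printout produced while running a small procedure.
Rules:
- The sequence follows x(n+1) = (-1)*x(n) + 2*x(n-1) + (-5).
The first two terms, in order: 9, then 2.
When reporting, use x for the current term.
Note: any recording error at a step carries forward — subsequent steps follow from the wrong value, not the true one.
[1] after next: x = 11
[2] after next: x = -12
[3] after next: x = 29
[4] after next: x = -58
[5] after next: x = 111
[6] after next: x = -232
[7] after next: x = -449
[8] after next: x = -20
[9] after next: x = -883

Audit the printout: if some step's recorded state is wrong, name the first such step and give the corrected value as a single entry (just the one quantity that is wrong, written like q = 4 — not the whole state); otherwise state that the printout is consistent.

Recomputing the run from the initial state:
step 1: x = 11
step 2: x = -12
step 3: x = 29
step 4: x = -58
step 5: x = 111
step 6: x = -232
step 7: x = 449
step 8: x = -918
step 9: x = 1811
The first disagreement with the printout is at step 7, where the value should be x = 449.

step 7, x = 449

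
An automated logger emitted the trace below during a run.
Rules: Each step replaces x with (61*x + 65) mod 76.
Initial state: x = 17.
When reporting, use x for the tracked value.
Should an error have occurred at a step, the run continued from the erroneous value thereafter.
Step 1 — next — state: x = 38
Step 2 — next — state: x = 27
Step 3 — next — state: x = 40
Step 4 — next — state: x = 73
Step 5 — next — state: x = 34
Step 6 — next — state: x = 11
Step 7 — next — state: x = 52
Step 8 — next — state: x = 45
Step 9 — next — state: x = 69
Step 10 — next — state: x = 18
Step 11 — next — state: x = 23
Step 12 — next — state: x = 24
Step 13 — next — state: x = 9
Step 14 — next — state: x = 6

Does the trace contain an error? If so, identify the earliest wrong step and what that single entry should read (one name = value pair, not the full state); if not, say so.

step 9, x = 74

Step 1: x = (61*17 + 65) mod 76 = 38 — matches.
Step 2: x = (61*38 + 65) mod 76 = 27 — agrees with the trace.
Step 3: x = (61*27 + 65) mod 76 = 40 — checks out.
Step 4: x = (61*40 + 65) mod 76 = 73 — confirmed correct.
Step 5: x = (61*73 + 65) mod 76 = 34 — consistent with the trace.
Step 6: x = (61*34 + 65) mod 76 = 11 — verified.
Step 7: x = (61*11 + 65) mod 76 = 52 — consistent with the trace.
Step 8: x = (61*52 + 65) mod 76 = 45 — verified.
Step 9: x = (61*45 + 65) mod 76 = 74 — the trace disagrees here.
First deviation found at step 9; the corrected entry is x = 74.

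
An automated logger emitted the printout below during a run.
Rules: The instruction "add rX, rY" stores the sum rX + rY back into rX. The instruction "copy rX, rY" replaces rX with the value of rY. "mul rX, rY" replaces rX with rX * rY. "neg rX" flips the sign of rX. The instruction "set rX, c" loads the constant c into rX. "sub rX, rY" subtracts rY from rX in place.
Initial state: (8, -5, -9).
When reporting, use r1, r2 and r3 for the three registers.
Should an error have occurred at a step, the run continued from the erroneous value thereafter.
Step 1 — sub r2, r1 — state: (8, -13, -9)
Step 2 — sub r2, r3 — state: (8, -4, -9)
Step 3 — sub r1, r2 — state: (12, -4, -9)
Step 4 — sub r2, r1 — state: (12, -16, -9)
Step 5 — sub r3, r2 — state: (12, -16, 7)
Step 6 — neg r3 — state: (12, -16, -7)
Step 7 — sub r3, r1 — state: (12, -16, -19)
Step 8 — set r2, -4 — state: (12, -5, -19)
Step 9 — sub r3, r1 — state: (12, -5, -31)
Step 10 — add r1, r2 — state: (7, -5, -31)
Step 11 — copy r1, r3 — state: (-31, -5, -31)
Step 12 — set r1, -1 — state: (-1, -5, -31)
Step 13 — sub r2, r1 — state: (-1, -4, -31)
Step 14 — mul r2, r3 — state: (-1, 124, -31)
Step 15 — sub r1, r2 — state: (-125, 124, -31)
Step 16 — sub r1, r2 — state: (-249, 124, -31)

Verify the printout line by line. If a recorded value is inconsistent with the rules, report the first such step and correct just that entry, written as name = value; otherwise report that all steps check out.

step 8, r2 = -4

Step 1: r2 = -5 - 8 = -13 — in agreement.
Step 2: r2 = -13 - -9 = -4 — confirmed correct.
Step 3: r1 = 8 - -4 = 12 — matches.
Step 4: r2 = -4 - 12 = -16 — exactly as logged.
Step 5: r3 = -9 - -16 = 7 — exactly as logged.
Step 6: r3 = -(7) = -7 — in agreement.
Step 7: r3 = -7 - 12 = -19 — agrees with the printout.
Step 8: r2 = -4 — the printout disagrees here.
The earliest wrong entry is at step 8: it should read r2 = -4.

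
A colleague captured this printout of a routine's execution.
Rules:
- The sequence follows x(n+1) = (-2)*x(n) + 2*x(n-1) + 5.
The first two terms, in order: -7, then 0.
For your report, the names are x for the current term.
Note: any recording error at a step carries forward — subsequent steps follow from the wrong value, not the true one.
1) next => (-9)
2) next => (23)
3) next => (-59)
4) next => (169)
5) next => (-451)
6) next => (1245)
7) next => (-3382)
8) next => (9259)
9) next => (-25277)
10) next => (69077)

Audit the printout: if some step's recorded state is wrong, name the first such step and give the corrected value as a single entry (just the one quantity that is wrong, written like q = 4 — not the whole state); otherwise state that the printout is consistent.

1. x = -2*(0) + (2)*(-7) + (5) = -9 (confirmed correct)
2. x = -2*(-9) + (2)*(0) + (5) = 23 (same as recorded)
3. x = -2*(23) + (2)*(-9) + (5) = -59 (same as recorded)
4. x = -2*(-59) + (2)*(23) + (5) = 169 (agrees with the printout)
5. x = -2*(169) + (2)*(-59) + (5) = -451 (verified)
6. x = -2*(-451) + (2)*(169) + (5) = 1245 (same as recorded)
7. x = -2*(1245) + (2)*(-451) + (5) = -3387 (a discrepancy with the printout)
The earliest wrong entry is at step 7: it should read x = -3387.

step 7, x = -3387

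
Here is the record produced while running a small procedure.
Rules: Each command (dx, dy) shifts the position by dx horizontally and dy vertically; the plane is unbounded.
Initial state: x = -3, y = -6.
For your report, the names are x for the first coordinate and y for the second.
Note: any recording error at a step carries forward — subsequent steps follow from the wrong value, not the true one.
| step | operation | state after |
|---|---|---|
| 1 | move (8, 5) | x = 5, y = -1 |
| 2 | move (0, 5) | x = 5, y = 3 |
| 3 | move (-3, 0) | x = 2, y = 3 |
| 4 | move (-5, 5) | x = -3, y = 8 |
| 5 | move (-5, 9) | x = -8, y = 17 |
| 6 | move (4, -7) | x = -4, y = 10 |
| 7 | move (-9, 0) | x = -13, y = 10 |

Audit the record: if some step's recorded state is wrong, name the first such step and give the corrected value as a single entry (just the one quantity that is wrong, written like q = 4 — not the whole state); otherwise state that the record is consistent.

Recomputing the run from the initial state:
step 1: x = 5, y = -1
step 2: x = 5, y = 4
step 3: x = 2, y = 4
step 4: x = -3, y = 9
step 5: x = -8, y = 18
step 6: x = -4, y = 11
step 7: x = -13, y = 11
The first disagreement with the record is at step 2, where the value should be y = 4.

step 2, y = 4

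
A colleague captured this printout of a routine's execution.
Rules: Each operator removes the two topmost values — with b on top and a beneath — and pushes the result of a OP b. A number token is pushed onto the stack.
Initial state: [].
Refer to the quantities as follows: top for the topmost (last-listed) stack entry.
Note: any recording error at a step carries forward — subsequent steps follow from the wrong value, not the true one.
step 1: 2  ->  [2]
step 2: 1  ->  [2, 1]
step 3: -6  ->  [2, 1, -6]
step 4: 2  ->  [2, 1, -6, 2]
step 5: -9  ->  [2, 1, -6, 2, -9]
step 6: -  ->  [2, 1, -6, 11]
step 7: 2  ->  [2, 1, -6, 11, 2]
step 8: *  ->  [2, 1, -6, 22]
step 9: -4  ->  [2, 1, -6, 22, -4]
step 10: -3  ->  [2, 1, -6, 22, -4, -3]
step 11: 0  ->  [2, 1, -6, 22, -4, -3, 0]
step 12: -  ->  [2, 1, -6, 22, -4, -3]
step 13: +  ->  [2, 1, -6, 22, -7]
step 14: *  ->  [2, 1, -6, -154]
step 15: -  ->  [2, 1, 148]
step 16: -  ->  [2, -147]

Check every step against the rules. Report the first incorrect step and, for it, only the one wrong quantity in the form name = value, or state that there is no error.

no error

Recomputing the run from the initial state:
step 1: [2]
step 2: [2, 1]
step 3: [2, 1, -6]
step 4: [2, 1, -6, 2]
step 5: [2, 1, -6, 2, -9]
step 6: [2, 1, -6, 11]
step 7: [2, 1, -6, 11, 2]
step 8: [2, 1, -6, 22]
step 9: [2, 1, -6, 22, -4]
step 10: [2, 1, -6, 22, -4, -3]
step 11: [2, 1, -6, 22, -4, -3, 0]
step 12: [2, 1, -6, 22, -4, -3]
step 13: [2, 1, -6, 22, -7]
step 14: [2, 1, -6, -154]
step 15: [2, 1, 148]
step 16: [2, -147]
This matches the printout at every step.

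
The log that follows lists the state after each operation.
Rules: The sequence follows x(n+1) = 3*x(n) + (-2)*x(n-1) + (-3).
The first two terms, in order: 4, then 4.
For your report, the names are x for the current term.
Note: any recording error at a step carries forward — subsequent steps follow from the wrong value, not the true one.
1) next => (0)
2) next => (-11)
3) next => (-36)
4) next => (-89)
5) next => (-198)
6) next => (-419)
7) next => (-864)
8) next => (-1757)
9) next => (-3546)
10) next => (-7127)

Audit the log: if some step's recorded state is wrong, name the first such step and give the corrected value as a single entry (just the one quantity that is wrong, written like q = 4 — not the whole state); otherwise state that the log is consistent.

Recomputing the run from the initial state:
step 1: x = 1
step 2: x = -8
step 3: x = -29
step 4: x = -74
step 5: x = -167
step 6: x = -356
step 7: x = -737
step 8: x = -1502
step 9: x = -3035
step 10: x = -6104
The first disagreement with the log is at step 1, where the value should be x = 1.

step 1, x = 1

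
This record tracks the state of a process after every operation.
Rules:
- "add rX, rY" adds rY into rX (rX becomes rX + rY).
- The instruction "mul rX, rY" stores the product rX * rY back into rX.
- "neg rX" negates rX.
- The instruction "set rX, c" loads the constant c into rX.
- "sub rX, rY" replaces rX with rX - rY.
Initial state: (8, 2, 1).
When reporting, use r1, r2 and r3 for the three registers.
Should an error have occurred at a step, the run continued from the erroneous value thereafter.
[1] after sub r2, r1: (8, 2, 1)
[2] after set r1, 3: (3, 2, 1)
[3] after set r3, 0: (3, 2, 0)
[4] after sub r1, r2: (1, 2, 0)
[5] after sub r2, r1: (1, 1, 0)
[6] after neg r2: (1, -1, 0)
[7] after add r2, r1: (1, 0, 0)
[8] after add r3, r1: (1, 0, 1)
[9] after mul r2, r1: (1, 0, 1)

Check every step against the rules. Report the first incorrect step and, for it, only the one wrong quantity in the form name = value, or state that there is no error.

Step 1: r2 = 2 - 8 = -6 — the record disagrees here.
The audit stops at step 1: the recorded entry is wrong and should be r2 = -6.

step 1, r2 = -6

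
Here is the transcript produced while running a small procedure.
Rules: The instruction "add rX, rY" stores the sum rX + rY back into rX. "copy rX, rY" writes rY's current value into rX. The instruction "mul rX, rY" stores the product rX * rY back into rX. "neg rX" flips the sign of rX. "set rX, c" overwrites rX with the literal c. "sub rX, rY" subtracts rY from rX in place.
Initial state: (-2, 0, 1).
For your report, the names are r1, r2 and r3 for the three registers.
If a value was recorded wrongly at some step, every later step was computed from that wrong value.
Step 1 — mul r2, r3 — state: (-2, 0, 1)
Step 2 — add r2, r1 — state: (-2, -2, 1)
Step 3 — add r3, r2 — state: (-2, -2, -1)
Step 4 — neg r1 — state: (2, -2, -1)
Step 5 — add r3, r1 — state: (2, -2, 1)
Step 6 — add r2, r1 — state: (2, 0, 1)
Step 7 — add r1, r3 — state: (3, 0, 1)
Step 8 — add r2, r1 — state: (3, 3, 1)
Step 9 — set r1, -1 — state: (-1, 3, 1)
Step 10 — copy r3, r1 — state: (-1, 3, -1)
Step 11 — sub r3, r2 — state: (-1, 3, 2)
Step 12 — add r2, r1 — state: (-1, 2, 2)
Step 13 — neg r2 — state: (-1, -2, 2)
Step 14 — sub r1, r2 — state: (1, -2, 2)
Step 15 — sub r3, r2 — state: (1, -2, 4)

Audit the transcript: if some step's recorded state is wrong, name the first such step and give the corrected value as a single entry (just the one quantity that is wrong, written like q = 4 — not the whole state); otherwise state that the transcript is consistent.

1. r2 = 0 * 1 = 0 (exactly as logged)
2. r2 = 0 + -2 = -2 (consistent with the transcript)
3. r3 = 1 + -2 = -1 (same as recorded)
4. r1 = -(-2) = 2 (checks out)
5. r3 = -1 + 2 = 1 (in agreement)
6. r2 = -2 + 2 = 0 (no discrepancy)
7. r1 = 2 + 1 = 3 (exactly as logged)
8. r2 = 0 + 3 = 3 (confirmed correct)
9. r1 = -1 (matches)
10. r3 = -1 (no discrepancy)
11. r3 = -1 - 3 = -4 (the recorded entry deviates here)
The audit stops at step 11: the recorded entry is wrong and should be r3 = -4.

step 11, r3 = -4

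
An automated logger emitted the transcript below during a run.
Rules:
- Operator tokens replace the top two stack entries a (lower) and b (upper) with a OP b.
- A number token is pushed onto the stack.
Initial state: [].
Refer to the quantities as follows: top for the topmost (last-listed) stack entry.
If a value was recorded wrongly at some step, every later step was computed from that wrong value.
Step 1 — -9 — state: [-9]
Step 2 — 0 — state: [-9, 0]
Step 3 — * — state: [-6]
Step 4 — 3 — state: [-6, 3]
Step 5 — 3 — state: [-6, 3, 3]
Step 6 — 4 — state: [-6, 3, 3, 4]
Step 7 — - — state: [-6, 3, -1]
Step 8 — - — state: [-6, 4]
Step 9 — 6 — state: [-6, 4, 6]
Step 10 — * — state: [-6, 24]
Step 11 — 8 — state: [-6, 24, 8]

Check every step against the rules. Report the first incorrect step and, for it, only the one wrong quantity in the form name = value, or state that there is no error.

1. push -9: top = -9 (same as recorded)
2. push 0: top = 0 (in agreement)
3. -9 * 0 = 0 (the entry is off here)
The earliest wrong entry is at step 3: it should read top = 0.

step 3, top = 0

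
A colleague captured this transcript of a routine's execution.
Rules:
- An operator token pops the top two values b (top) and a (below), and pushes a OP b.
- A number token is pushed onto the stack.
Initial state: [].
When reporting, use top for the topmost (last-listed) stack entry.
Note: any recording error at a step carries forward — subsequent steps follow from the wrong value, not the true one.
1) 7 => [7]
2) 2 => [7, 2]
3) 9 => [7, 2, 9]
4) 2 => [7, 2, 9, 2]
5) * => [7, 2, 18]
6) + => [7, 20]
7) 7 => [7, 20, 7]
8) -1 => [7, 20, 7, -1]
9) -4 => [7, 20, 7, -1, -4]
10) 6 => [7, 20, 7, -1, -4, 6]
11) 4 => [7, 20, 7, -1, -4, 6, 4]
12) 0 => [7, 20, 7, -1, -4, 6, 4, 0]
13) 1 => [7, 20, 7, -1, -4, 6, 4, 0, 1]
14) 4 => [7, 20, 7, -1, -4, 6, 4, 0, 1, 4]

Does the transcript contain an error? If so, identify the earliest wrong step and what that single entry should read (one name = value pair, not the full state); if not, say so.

no error

step 1: push 7: top = 7 -> agrees with the transcript
step 2: push 2: top = 2 -> no discrepancy
step 3: push 9: top = 9 -> in agreement
step 4: push 2: top = 2 -> exactly as logged
step 5: 9 * 2 = 18 -> consistent with the transcript
step 6: 2 + 18 = 20 -> exactly as logged
step 7: push 7: top = 7 -> in agreement
step 8: push -1: top = -1 -> consistent with the transcript
step 9: push -4: top = -4 -> confirmed correct
step 10: push 6: top = 6 -> in agreement
step 11: push 4: top = 4 -> no discrepancy
step 12: push 0: top = 0 -> no discrepancy
step 13: push 1: top = 1 -> confirmed correct
step 14: push 4: top = 4 -> confirmed correct
No step deviates from the rules.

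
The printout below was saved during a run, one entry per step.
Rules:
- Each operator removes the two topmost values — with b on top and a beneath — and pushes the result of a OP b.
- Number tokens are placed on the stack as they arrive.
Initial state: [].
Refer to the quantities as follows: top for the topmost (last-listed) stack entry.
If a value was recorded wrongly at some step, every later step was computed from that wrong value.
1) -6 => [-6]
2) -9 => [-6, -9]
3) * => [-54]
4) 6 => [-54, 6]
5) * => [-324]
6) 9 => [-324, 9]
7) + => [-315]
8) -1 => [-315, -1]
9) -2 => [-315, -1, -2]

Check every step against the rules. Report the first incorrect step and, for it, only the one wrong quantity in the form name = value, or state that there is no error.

Step 1: push -6: top = -6 — consistent with the printout.
Step 2: push -9: top = -9 — agrees with the printout.
Step 3: -6 * -9 = 54 — first mismatch against the printout.
So the first discrepancy is step 3, where the right value is top = 54.

step 3, top = 54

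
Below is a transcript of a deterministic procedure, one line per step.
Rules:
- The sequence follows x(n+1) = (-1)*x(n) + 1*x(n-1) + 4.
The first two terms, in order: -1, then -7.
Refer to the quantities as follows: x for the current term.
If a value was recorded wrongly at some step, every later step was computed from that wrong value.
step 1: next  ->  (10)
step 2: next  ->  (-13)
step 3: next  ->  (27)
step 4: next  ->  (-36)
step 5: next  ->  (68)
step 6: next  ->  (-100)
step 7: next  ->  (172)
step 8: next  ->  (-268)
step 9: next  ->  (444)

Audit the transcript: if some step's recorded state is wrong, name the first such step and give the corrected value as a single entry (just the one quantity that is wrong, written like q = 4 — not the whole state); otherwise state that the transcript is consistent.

1. x = -1*(-7) + (1)*(-1) + (4) = 10 (no discrepancy)
2. x = -1*(10) + (1)*(-7) + (4) = -13 (exactly as logged)
3. x = -1*(-13) + (1)*(10) + (4) = 27 (confirmed correct)
4. x = -1*(27) + (1)*(-13) + (4) = -36 (agrees with the transcript)
5. x = -1*(-36) + (1)*(27) + (4) = 67 (not what was recorded)
First incorrect step: 5; the correct value is x = 67.

step 5, x = 67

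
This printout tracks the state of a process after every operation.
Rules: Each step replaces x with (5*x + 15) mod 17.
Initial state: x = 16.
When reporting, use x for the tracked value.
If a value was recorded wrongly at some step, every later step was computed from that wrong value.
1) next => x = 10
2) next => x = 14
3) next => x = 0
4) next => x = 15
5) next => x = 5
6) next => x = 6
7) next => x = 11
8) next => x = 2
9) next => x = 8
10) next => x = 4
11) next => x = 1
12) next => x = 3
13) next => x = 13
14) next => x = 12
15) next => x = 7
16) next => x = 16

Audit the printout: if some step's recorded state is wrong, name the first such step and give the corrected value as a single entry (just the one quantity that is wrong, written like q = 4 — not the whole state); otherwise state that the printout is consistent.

Step 1: x = (5*16 + 15) mod 17 = 10 — same as recorded.
Step 2: x = (5*10 + 15) mod 17 = 14 — exactly as logged.
Step 3: x = (5*14 + 15) mod 17 = 0 — consistent with the printout.
Step 4: x = (5*0 + 15) mod 17 = 15 — verified.
Step 5: x = (5*15 + 15) mod 17 = 5 — exactly as logged.
Step 6: x = (5*5 + 15) mod 17 = 6 — confirmed correct.
Step 7: x = (5*6 + 15) mod 17 = 11 — consistent with the printout.
Step 8: x = (5*11 + 15) mod 17 = 2 — agrees with the printout.
Step 9: x = (5*2 + 15) mod 17 = 8 — same as recorded.
Step 10: x = (5*8 + 15) mod 17 = 4 — no discrepancy.
Step 11: x = (5*4 + 15) mod 17 = 1 — consistent with the printout.
Step 12: x = (5*1 + 15) mod 17 = 3 — checks out.
Step 13: x = (5*3 + 15) mod 17 = 13 — agrees with the printout.
Step 14: x = (5*13 + 15) mod 17 = 12 — matches.
Step 15: x = (5*12 + 15) mod 17 = 7 — verified.
Step 16: x = (5*7 + 15) mod 17 = 16 — same as recorded.
The recomputation confirms every line.

no error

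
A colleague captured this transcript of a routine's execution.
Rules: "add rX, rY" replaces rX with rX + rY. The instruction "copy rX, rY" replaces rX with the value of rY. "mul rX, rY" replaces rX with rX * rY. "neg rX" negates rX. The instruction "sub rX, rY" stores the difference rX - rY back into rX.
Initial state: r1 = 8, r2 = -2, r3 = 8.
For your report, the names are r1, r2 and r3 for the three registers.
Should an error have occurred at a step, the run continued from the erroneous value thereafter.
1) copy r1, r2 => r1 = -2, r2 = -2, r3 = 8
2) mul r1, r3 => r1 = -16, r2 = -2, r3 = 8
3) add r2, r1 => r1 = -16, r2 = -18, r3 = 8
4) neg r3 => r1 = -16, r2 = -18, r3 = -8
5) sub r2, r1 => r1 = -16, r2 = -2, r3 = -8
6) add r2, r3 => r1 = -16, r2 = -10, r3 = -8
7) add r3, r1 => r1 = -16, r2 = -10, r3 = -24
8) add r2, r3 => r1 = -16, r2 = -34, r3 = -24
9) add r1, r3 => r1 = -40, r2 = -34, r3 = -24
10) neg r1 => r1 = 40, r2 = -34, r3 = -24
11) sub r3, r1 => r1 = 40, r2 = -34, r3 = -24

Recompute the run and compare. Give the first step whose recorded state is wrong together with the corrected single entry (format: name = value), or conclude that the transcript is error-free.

step 11, r3 = -64

Step 1: r1 = -2 — same as recorded.
Step 2: r1 = -2 * 8 = -16 — agrees with the transcript.
Step 3: r2 = -2 + -16 = -18 — agrees with the transcript.
Step 4: r3 = -(8) = -8 — matches.
Step 5: r2 = -18 - -16 = -2 — exactly as logged.
Step 6: r2 = -2 + -8 = -10 — confirmed correct.
Step 7: r3 = -8 + -16 = -24 — matches.
Step 8: r2 = -10 + -24 = -34 — verified.
Step 9: r1 = -16 + -24 = -40 — checks out.
Step 10: r1 = -(-40) = 40 — agrees with the transcript.
Step 11: r3 = -24 - 40 = -64 — the transcript has a different value.
So the first discrepancy is step 11, where the right value is r3 = -64.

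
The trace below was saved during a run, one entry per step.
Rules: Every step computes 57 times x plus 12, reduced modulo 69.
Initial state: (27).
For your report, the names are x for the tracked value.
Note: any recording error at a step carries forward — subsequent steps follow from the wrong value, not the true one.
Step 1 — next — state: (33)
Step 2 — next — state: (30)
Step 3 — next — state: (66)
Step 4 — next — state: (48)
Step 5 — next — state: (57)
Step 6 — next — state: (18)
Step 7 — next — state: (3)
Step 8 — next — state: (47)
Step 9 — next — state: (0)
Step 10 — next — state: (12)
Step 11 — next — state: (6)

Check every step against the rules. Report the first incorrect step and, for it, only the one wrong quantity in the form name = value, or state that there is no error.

step 1: x = (57*27 + 12) mod 69 = 33 -> checks out
step 2: x = (57*33 + 12) mod 69 = 30 -> exactly as logged
step 3: x = (57*30 + 12) mod 69 = 66 -> agrees with the trace
step 4: x = (57*66 + 12) mod 69 = 48 -> confirmed correct
step 5: x = (57*48 + 12) mod 69 = 57 -> consistent with the trace
step 6: x = (57*57 + 12) mod 69 = 18 -> same as recorded
step 7: x = (57*18 + 12) mod 69 = 3 -> matches
step 8: x = (57*3 + 12) mod 69 = 45 -> the trace has a different value
The audit stops at step 8: the recorded entry is wrong and should be x = 45.

step 8, x = 45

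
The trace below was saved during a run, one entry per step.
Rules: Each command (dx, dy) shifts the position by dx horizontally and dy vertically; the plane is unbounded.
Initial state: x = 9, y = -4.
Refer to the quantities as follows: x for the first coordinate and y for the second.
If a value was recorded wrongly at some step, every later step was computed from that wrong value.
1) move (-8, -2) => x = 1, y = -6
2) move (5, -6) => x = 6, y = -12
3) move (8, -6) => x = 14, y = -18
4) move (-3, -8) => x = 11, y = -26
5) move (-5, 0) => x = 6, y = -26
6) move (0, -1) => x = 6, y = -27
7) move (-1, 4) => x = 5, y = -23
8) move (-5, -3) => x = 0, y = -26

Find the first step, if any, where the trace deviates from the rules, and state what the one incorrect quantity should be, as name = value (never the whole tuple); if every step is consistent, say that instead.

no error

Recomputing the run from the initial state:
step 1: x = 1, y = -6
step 2: x = 6, y = -12
step 3: x = 14, y = -18
step 4: x = 11, y = -26
step 5: x = 6, y = -26
step 6: x = 6, y = -27
step 7: x = 5, y = -23
step 8: x = 0, y = -26
This matches the trace at every step.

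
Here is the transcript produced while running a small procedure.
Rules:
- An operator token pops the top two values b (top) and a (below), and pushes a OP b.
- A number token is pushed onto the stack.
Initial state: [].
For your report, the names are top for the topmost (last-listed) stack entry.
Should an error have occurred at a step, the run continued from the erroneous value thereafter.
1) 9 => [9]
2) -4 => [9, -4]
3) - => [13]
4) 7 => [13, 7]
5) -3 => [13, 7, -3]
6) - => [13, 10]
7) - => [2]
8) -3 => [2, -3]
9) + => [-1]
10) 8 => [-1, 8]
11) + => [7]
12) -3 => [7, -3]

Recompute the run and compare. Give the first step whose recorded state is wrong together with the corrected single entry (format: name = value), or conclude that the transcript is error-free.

step 1: push 9: top = 9 -> exactly as logged
step 2: push -4: top = -4 -> consistent with the transcript
step 3: 9 - -4 = 13 -> in agreement
step 4: push 7: top = 7 -> verified
step 5: push -3: top = -3 -> checks out
step 6: 7 - -3 = 10 -> exactly as logged
step 7: 13 - 10 = 3 -> the transcript has a different value
So the first discrepancy is step 7, where the right value is top = 3.

step 7, top = 3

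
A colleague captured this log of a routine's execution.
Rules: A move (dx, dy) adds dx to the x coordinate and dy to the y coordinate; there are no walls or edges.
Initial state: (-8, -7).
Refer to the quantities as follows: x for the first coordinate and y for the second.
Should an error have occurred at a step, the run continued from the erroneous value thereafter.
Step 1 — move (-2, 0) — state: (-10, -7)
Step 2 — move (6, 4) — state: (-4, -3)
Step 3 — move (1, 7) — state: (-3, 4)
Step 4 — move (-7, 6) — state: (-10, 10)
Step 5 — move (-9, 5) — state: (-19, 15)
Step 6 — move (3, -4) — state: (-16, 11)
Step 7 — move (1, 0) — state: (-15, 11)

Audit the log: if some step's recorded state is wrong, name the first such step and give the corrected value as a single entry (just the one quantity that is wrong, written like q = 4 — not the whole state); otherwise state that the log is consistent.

no error

Step 1: x = -8 + (-2) = -10, y = -7 + (0) = -7 — verified.
Step 2: x = -10 + (6) = -4, y = -7 + (4) = -3 — agrees with the log.
Step 3: x = -4 + (1) = -3, y = -3 + (7) = 4 — exactly as logged.
Step 4: x = -3 + (-7) = -10, y = 4 + (6) = 10 — consistent with the log.
Step 5: x = -10 + (-9) = -19, y = 10 + (5) = 15 — exactly as logged.
Step 6: x = -19 + (3) = -16, y = 15 + (-4) = 11 — consistent with the log.
Step 7: x = -16 + (1) = -15, y = 11 + (0) = 11 — exactly as logged.
Every step is consistent.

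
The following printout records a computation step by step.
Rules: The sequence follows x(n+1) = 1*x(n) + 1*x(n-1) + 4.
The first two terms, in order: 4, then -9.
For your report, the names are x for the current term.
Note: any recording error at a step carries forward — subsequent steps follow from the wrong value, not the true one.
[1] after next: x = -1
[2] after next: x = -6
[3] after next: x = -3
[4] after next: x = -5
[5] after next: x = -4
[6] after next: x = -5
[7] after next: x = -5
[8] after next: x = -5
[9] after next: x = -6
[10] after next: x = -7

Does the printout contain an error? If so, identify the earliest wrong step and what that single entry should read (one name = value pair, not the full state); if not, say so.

step 1: x = 1*(-9) + (1)*(4) + (4) = -1 -> same as recorded
step 2: x = 1*(-1) + (1)*(-9) + (4) = -6 -> consistent with the printout
step 3: x = 1*(-6) + (1)*(-1) + (4) = -3 -> verified
step 4: x = 1*(-3) + (1)*(-6) + (4) = -5 -> verified
step 5: x = 1*(-5) + (1)*(-3) + (4) = -4 -> in agreement
step 6: x = 1*(-4) + (1)*(-5) + (4) = -5 -> exactly as logged
step 7: x = 1*(-5) + (1)*(-4) + (4) = -5 -> confirmed correct
step 8: x = 1*(-5) + (1)*(-5) + (4) = -6 -> the printout has a different value
First incorrect step: 8; the correct value is x = -6.

step 8, x = -6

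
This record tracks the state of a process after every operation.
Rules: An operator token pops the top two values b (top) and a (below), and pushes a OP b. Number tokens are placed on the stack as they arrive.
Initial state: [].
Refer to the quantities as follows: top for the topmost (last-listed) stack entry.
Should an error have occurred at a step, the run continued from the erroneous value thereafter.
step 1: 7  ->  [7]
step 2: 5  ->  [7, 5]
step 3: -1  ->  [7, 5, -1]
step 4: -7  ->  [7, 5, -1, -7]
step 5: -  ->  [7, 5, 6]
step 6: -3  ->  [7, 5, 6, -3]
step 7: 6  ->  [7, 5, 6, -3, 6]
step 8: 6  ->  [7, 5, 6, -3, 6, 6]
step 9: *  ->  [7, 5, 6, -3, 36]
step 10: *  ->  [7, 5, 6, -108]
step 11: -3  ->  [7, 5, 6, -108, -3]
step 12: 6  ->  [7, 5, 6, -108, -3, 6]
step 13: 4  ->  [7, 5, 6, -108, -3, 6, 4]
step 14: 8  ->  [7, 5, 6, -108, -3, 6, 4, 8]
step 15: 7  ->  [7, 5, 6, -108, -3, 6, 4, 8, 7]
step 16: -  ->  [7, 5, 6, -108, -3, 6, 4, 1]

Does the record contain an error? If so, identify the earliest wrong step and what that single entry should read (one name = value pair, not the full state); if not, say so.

no error

Step 1: push 7: top = 7 — matches.
Step 2: push 5: top = 5 — exactly as logged.
Step 3: push -1: top = -1 — exactly as logged.
Step 4: push -7: top = -7 — checks out.
Step 5: -1 - -7 = 6 — confirmed correct.
Step 6: push -3: top = -3 — consistent with the record.
Step 7: push 6: top = 6 — in agreement.
Step 8: push 6: top = 6 — exactly as logged.
Step 9: 6 * 6 = 36 — exactly as logged.
Step 10: -3 * 36 = -108 — verified.
Step 11: push -3: top = -3 — checks out.
Step 12: push 6: top = 6 — checks out.
Step 13: push 4: top = 4 — agrees with the record.
Step 14: push 8: top = 8 — no discrepancy.
Step 15: push 7: top = 7 — verified.
Step 16: 8 - 7 = 1 — confirmed correct.
All steps check out; nothing to correct.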